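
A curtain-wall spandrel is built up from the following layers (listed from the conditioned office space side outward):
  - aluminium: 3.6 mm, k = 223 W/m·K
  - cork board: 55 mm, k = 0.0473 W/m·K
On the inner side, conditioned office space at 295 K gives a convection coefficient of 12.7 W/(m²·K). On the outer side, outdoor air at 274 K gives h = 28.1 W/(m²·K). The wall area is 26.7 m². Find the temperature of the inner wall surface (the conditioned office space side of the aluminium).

Series thermal resistances:
R_inner film = 1/(h_i·A) = 1/(12.7×26.7) = 0.002949 K/W
R_aluminium = L/(kA) = 0.0036/(223×26.7) = 6.046×10^-7 K/W
R_cork board = L/(kA) = 0.055/(0.0473×26.7) = 0.04355 K/W
R_outer film = 1/(h_o·A) = 1/(28.1×26.7) = 0.001333 K/W
R_total = 0.04783 K/W;  Q = ΔT/R_total = 21/0.04783 = 439 W
T_interface = T_inner − Q·ΣR(inner→interface) = 295 − 439×0.002949

T ≈ 294 K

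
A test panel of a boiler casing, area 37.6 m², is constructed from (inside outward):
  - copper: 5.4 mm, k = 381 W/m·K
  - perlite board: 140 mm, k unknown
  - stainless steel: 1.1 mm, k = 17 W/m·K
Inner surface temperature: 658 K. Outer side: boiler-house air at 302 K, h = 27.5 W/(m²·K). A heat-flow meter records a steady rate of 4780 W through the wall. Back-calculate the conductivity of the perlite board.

Treating each layer as a thermal resistance in series:
R_copper = L/(kA) = 0.0054/(381×37.6) = 3.769×10^-7 K/W
R_stainless steel = L/(kA) = 0.0011/(17×37.6) = 1.721×10^-6 K/W
R_outer film = 1/(h_o·A) = 1/(27.5×37.6) = 9.671×10^-4 K/W
Sum of known resistances R_other = 9.692×10^-4 K/W
Total R = ΔT/Q = 356/4780 = 0.07448 K/W
R_perlite board = R_total − R_other = 0.07351 K/W
k = L/(R·A) = 0.14/(0.07351×37.6)

k ≈ 0.0507 W/(m·K)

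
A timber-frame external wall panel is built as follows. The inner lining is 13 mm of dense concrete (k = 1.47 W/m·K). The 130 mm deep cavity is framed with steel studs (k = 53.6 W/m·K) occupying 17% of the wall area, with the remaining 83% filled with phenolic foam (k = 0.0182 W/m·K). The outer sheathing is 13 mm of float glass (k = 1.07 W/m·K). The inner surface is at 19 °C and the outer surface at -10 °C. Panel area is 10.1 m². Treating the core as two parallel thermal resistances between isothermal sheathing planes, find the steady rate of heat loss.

Q ≈ 8310 W

Sheathing layers in series; stud and cavity paths in parallel between them.
R_inner = 0.013/(1.47×10.1) = 8.756×10^-4 K/W
R_stud  = 0.13/(53.6×0.17×10.1) = 0.001413 K/W
R_cav   = 0.13/(0.0182×0.83×10.1) = 0.8521 K/W
1/R_core = 1/R_stud + 1/R_cav → R_core = 0.00141 K/W
R_outer = 0.013/(1.07×10.1) = 0.001203 K/W
R_total = 0.003489 K/W
Q = ΔT/R_total = 29/0.003489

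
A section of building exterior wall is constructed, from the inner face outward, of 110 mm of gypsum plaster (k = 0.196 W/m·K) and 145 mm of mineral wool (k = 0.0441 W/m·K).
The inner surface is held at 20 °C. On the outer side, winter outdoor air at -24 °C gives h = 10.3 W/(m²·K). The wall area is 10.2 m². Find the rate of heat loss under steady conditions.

Model the wall as resistances in series:
R_gypsum plaster = L/(kA) = 0.11/(0.196×10.2) = 0.05502 K/W
R_mineral wool = L/(kA) = 0.145/(0.0441×10.2) = 0.3224 K/W
R_outer film = 1/(h_o·A) = 1/(10.3×10.2) = 0.009518 K/W
R_total = 0.3869 K/W
Q = ΔT / R_total = 44 / 0.3869

Q ≈ 114 W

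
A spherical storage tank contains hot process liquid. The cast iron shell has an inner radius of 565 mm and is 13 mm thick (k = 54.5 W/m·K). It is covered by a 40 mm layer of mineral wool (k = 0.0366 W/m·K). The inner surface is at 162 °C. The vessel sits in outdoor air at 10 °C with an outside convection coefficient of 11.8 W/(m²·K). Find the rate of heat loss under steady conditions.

For a spherical shell R = (1/r₁ − 1/r₂)/(4πk); film R = 1/(h·4πr²). In series:
R_cast iron shell = (1/0.565 − 1/0.578)/(4π×54.5) = 5.812×10^-5 K/W
R_mineral wool = (1/0.578 − 1/0.618)/(4π×0.0366) = 0.2435 K/W
R_outer film = 1/(h·4πr_o²) = 1/(11.8×4π×0.618²) = 0.01766 K/W
R_total = 0.2612 K/W
Q = ΔT/R_total = 152/0.2612

Q ≈ 582 W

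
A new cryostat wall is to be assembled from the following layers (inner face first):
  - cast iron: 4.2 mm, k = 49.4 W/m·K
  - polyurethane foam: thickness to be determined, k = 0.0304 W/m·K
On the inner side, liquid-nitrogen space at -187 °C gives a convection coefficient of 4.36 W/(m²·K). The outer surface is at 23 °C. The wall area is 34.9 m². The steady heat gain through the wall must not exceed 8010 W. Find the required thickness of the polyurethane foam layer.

L ≈ 20.8 mm

Thermal resistances in series:
R_inner film = 1/(h_i·A) = 1/(4.36×34.9) = 0.006572 K/W
R_cast iron = L/(kA) = 0.0042/(49.4×34.9) = 2.436×10^-6 K/W
Sum of the known resistances R_other = 0.006574 K/W
Required total resistance R_tot = ΔT/Q_allow = 210/8010 = 0.02622 K/W
R_polyurethane foam = R_tot − R_other = 0.01964 K/W
L = R·k·A = 0.01964×0.0304×34.9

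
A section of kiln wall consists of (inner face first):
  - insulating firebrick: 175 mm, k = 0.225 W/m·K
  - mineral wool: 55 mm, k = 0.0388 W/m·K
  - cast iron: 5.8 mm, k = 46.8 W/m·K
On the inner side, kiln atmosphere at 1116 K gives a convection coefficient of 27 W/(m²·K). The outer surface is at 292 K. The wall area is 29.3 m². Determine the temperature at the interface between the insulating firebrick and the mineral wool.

T ≈ 815 K

Using the resistance-network approach (series):
R_inner film = 1/(h_i·A) = 1/(27×29.3) = 0.001264 K/W
R_insulating firebrick = L/(kA) = 0.175/(0.225×29.3) = 0.02655 K/W
R_mineral wool = L/(kA) = 0.055/(0.0388×29.3) = 0.04838 K/W
R_cast iron = L/(kA) = 0.0058/(46.8×29.3) = 4.23×10^-6 K/W
R_total = 0.07619 K/W;  Q = ΔT/R_total = 824/0.07619 = 10810 W
T_interface = T_inner − Q·ΣR(inner→interface) = 1116 − 10800×0.02781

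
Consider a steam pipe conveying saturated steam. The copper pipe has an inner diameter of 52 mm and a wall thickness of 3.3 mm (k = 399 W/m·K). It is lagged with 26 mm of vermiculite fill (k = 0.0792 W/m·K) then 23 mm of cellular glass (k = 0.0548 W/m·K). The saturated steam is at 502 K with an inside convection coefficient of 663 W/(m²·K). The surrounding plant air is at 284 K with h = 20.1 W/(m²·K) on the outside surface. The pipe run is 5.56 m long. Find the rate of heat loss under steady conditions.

For a radial system each layer contributes R = ln(r_out/r_in)/(2πkL); films add R = 1/(hA).
R_inner film = 1/(h_i·2πr₁L) = 1/(663×2π×0.026×5.56) = 0.001661 K/W
R_copper pipe wall = ln(29.3/26)/(2π×399×5.56) = 8.573×10^-6 K/W
R_vermiculite fill = ln(55.3/29.3)/(2π×0.0792×5.56) = 0.2296 K/W
R_cellular glass = ln(78.3/55.3)/(2π×0.0548×5.56) = 0.1817 K/W
R_outer film = 1/(h_o·2πr_oL) = 1/(20.1×2π×0.0783×5.56) = 0.01819 K/W
R_total = 0.4311 K/W
Q = ΔT/R_total = 218/0.4311

Q ≈ 506 W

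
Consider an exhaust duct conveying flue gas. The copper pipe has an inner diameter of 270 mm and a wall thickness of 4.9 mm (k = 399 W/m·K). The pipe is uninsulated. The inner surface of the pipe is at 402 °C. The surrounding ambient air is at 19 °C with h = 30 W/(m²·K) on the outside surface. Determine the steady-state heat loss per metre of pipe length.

Cylindrical conduction, so R = ln(r₂/r₁)/(2πkL) per layer, in series:
R_copper pipe wall = ln(139.9/135)/(2π×399×1) = 1.422×10^-5 K/W
R_outer film = 1/(h_o·2πr_oL) = 1/(30×2π×0.1399×1) = 0.03792 K/W
R_total = 0.03794 K/W
Q = ΔT/R_total = 383/0.03794

q′ ≈ 10100 W/m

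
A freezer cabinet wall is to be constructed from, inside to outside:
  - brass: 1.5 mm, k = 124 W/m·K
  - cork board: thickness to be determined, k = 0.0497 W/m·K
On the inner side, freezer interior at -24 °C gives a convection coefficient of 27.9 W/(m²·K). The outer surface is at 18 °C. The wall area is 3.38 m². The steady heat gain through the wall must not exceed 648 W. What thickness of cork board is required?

L ≈ 9.11 mm

Series thermal resistances:
R_inner film = 1/(h_i·A) = 1/(27.9×3.38) = 0.0106 K/W
R_brass = L/(kA) = 0.0015/(124×3.38) = 3.579×10^-6 K/W
Sum of the known resistances R_other = 0.01061 K/W
Required total resistance R_tot = ΔT/Q_allow = 42/648 = 0.06481 K/W
R_cork board = R_tot − R_other = 0.05421 K/W
L = R·k·A = 0.05421×0.0497×3.38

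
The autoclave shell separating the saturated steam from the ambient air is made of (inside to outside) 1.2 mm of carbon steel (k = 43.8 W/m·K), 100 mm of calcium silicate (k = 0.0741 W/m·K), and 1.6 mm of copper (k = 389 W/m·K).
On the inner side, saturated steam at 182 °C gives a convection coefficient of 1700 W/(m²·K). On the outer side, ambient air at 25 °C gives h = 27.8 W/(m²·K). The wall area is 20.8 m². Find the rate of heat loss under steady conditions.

Series thermal resistances:
R_inner film = 1/(h_i·A) = 1/(1700×20.8) = 2.828×10^-5 K/W
R_carbon steel = L/(kA) = 0.0012/(43.8×20.8) = 1.317×10^-6 K/W
R_calcium silicate = L/(kA) = 0.1/(0.0741×20.8) = 0.06488 K/W
R_copper = L/(kA) = 0.0016/(389×20.8) = 1.977×10^-7 K/W
R_outer film = 1/(h_o·A) = 1/(27.8×20.8) = 0.001729 K/W
R_total = 0.06664 K/W
Q = ΔT / R_total = 157 / 0.06664

Q ≈ 2360 W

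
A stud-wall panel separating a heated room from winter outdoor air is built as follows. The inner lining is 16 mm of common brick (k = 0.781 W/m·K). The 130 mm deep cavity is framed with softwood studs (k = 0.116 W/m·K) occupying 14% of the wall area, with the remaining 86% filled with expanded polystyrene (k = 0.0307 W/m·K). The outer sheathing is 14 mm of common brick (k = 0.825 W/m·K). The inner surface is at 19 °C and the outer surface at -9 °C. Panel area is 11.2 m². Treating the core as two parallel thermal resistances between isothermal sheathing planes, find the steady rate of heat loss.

Sheathing layers in series; stud and cavity paths in parallel between them.
R_inner = 0.016/(0.781×11.2) = 0.001829 K/W
R_stud  = 0.13/(0.116×0.14×11.2) = 0.7147 K/W
R_cav   = 0.13/(0.0307×0.86×11.2) = 0.4396 K/W
1/R_core = 1/R_stud + 1/R_cav → R_core = 0.2722 K/W
R_outer = 0.014/(0.825×11.2) = 0.001515 K/W
R_total = 0.2755 K/W
Q = ΔT/R_total = 28/0.2755

Q ≈ 102 W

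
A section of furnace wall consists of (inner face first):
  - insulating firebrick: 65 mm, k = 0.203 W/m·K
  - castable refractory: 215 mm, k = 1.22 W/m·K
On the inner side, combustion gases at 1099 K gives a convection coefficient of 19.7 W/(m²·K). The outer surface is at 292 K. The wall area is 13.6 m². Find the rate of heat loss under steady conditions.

Treating each layer as a thermal resistance in series:
R_inner film = 1/(h_i·A) = 1/(19.7×13.6) = 0.003732 K/W
R_insulating firebrick = L/(kA) = 0.065/(0.203×13.6) = 0.02354 K/W
R_castable refractory = L/(kA) = 0.215/(1.22×13.6) = 0.01296 K/W
R_total = 0.04023 K/W
Q = ΔT / R_total = 807 / 0.04023

Q ≈ 20100 W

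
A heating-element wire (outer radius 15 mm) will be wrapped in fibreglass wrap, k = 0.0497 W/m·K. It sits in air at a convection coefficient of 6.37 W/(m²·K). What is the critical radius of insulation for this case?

r_cr ≈ 7.8 mm

For a cylinder r_cr = k/h = 0.0497/6.37
r_cr = 7.8 mm; since the bare radius (15 mm) is above r_cr, any added insulation will reduce heat loss.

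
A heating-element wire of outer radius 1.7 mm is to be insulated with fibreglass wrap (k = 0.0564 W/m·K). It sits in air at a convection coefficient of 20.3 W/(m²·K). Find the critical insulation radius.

For a cylinder r_cr = k/h = 0.0564/20.3
r_cr = 2.78 mm; since the bare radius (1.7 mm) is below r_cr, adding a thin layer of insulation will *increase* heat loss.

r_cr ≈ 2.78 mm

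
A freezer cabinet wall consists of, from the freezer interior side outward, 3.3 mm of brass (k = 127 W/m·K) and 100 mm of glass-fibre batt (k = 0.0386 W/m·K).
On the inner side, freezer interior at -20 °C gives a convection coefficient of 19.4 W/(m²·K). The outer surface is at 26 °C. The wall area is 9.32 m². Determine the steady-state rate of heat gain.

Thermal resistances in series:
R_inner film = 1/(h_i·A) = 1/(19.4×9.32) = 0.005531 K/W
R_brass = L/(kA) = 0.0033/(127×9.32) = 2.788×10^-6 K/W
R_glass-fibre batt = L/(kA) = 0.1/(0.0386×9.32) = 0.278 K/W
R_total = 0.2835 K/W
Q = ΔT / R_total = 46 / 0.2835

Q ≈ 162 W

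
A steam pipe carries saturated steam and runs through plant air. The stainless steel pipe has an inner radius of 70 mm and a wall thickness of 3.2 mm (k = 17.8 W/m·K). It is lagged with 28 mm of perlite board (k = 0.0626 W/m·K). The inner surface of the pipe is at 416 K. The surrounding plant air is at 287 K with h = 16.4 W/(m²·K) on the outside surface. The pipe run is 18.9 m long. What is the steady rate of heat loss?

Q ≈ 2650 W

Treating each annulus and film as a series resistance:
R_stainless steel pipe wall = ln(73.2/70)/(2π×17.8×18.9) = 2.115×10^-5 K/W
R_perlite board = ln(101.2/73.2)/(2π×0.0626×18.9) = 0.04357 K/W
R_outer film = 1/(h_o·2πr_oL) = 1/(16.4×2π×0.1012×18.9) = 0.005074 K/W
R_total = 0.04867 K/W
Q = ΔT/R_total = 129/0.04867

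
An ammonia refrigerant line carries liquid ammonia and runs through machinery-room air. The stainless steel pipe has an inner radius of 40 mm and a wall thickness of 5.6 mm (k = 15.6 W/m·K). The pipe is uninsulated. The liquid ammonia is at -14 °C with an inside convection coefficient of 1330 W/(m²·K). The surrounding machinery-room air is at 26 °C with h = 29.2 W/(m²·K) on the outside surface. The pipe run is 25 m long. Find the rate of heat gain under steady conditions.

Q ≈ 8070 W

Cylindrical conduction, so R = ln(r₂/r₁)/(2πkL) per layer, in series:
R_inner film = 1/(h_i·2πr₁L) = 1/(1330×2π×0.04×25) = 1.197×10^-4 K/W
R_stainless steel pipe wall = ln(45.6/40)/(2π×15.6×25) = 5.347×10^-5 K/W
R_outer film = 1/(h_o·2πr_oL) = 1/(29.2×2π×0.0456×25) = 0.004781 K/W
R_total = 0.004954 K/W
Q = ΔT/R_total = 40/0.004954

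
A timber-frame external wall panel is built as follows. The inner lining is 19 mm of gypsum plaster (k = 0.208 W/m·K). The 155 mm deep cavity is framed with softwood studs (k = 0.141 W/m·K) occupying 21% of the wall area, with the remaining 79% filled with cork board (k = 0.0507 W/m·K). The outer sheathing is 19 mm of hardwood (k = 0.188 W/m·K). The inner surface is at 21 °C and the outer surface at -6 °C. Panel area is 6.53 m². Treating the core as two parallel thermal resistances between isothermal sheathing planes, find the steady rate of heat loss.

Sheathing layers in series; stud and cavity paths in parallel between them.
R_inner = 0.019/(0.208×6.53) = 0.01399 K/W
R_stud  = 0.155/(0.141×0.21×6.53) = 0.8016 K/W
R_cav   = 0.155/(0.0507×0.79×6.53) = 0.5926 K/W
1/R_core = 1/R_stud + 1/R_cav → R_core = 0.3407 K/W
R_outer = 0.019/(0.188×6.53) = 0.01548 K/W
R_total = 0.3702 K/W
Q = ΔT/R_total = 27/0.3702

Q ≈ 72.9 W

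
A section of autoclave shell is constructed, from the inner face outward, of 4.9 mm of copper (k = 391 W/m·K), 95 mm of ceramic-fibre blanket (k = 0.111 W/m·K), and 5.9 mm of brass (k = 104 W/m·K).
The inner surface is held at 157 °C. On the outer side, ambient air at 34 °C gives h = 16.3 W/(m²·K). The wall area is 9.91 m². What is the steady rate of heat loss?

Treating each layer as a thermal resistance in series:
R_copper = L/(kA) = 0.0049/(391×9.91) = 1.265×10^-6 K/W
R_ceramic-fibre blanket = L/(kA) = 0.095/(0.111×9.91) = 0.08636 K/W
R_brass = L/(kA) = 0.0059/(104×9.91) = 5.725×10^-6 K/W
R_outer film = 1/(h_o·A) = 1/(16.3×9.91) = 0.006191 K/W
R_total = 0.09256 K/W
Q = ΔT / R_total = 123 / 0.09256

Q ≈ 1330 W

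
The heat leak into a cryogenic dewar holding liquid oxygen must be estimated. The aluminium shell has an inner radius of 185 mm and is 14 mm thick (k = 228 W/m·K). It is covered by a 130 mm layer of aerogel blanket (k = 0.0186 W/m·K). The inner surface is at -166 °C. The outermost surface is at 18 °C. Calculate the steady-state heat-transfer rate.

For a spherical shell R = (1/r₁ − 1/r₂)/(4πk); film R = 1/(h·4πr²). In series:
R_aluminium shell = (1/0.185 − 1/0.199)/(4π×228) = 1.327×10^-4 K/W
R_aerogel blanket = (1/0.199 − 1/0.329)/(4π×0.0186) = 8.495 K/W
R_total = 8.495 K/W
Q = ΔT/R_total = 184/8.495

Q ≈ 21.7 W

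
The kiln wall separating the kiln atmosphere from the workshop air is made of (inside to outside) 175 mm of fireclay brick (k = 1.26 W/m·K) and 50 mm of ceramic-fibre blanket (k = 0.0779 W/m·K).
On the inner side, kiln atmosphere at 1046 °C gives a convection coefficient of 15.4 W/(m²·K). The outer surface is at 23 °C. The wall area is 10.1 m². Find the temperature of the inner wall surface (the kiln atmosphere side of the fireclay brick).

Using the resistance-network approach (series):
R_inner film = 1/(h_i·A) = 1/(15.4×10.1) = 0.006429 K/W
R_fireclay brick = L/(kA) = 0.175/(1.26×10.1) = 0.01375 K/W
R_ceramic-fibre blanket = L/(kA) = 0.05/(0.0779×10.1) = 0.06355 K/W
R_total = 0.08373 K/W;  Q = ΔT/R_total = 1023/0.08373 = 12220 W
T_interface = T_inner − Q·ΣR(inner→interface) = 1046 − 12200×0.006429

T ≈ 967 °C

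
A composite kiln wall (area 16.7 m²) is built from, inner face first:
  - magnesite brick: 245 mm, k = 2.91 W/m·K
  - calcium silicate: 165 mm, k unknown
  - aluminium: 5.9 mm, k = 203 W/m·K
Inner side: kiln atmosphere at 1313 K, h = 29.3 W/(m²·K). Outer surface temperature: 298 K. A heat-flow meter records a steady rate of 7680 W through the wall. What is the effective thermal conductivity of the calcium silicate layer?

Thermal resistances in series:
R_inner film = 1/(h_i·A) = 1/(29.3×16.7) = 0.002044 K/W
R_magnesite brick = L/(kA) = 0.245/(2.91×16.7) = 0.005041 K/W
R_aluminium = L/(kA) = 0.0059/(203×16.7) = 1.74×10^-6 K/W
Sum of known resistances R_other = 0.007087 K/W
Total R = ΔT/Q = 1015/7680 = 0.1322 K/W
R_calcium silicate = R_total − R_other = 0.1251 K/W
k = L/(R·A) = 0.165/(0.1251×16.7)

k ≈ 0.079 W/(m·K)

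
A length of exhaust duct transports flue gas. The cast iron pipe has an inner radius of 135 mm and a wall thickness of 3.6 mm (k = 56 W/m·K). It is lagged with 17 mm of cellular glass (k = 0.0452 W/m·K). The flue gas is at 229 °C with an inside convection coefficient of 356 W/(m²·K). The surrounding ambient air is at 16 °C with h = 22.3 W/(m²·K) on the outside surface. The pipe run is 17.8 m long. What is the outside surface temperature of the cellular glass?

For a radial system each layer contributes R = ln(r_out/r_in)/(2πkL); films add R = 1/(hA).
R_inner film = 1/(h_i·2πr₁L) = 1/(356×2π×0.135×17.8) = 1.86×10^-4 K/W
R_cast iron pipe wall = ln(138.6/135)/(2π×56×17.8) = 4.202×10^-6 K/W
R_cellular glass = ln(155.6/138.6)/(2π×0.0452×17.8) = 0.02289 K/W
R_outer film = 1/(h_o·2πr_oL) = 1/(22.3×2π×0.1556×17.8) = 0.002577 K/W
R_total = 0.02565 K/W
Q = ΔT/R_total = 213/0.02565
Q = 8300 W
T_interface = T_inner − Q·ΣR(inner→interface) = 229 − 8300×0.02308

T ≈ 37.4 °C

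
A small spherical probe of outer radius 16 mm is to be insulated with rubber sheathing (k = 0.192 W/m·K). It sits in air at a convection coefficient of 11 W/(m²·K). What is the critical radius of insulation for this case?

r_cr ≈ 34.9 mm

For a sphere r_cr = 2k/h = 2×0.192/11
r_cr = 34.9 mm; since the bare radius (16 mm) is below r_cr, adding a thin layer of insulation will *increase* heat loss.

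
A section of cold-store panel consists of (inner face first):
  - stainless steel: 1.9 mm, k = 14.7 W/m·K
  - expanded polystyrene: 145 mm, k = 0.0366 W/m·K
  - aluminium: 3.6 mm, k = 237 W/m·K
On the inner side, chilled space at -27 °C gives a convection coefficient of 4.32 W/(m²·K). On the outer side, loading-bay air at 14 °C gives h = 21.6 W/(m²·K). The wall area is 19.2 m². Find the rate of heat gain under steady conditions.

Model the wall as resistances in series:
R_inner film = 1/(h_i·A) = 1/(4.32×19.2) = 0.01206 K/W
R_stainless steel = L/(kA) = 0.0019/(14.7×19.2) = 6.732×10^-6 K/W
R_expanded polystyrene = L/(kA) = 0.145/(0.0366×19.2) = 0.2063 K/W
R_aluminium = L/(kA) = 0.0036/(237×19.2) = 7.911×10^-7 K/W
R_outer film = 1/(h_o·A) = 1/(21.6×19.2) = 0.002411 K/W
R_total = 0.2208 K/W
Q = ΔT / R_total = 41 / 0.2208

Q ≈ 186 W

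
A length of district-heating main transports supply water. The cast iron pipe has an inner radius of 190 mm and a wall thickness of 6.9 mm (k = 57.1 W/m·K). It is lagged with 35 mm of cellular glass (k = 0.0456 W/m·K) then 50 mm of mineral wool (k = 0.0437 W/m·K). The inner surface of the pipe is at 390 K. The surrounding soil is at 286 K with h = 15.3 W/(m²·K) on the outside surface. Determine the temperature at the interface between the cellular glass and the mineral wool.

T ≈ 345 K

Cylindrical conduction, so R = ln(r₂/r₁)/(2πkL) per layer, in series:
R_cast iron pipe wall = ln(196.9/190)/(2π×57.1×1) = 9.943×10^-5 K/W
R_cellular glass = ln(231.9/196.9)/(2π×0.0456×1) = 0.571 K/W
R_mineral wool = ln(281.9/231.9)/(2π×0.0437×1) = 0.7111 K/W
R_outer film = 1/(h_o·2πr_oL) = 1/(15.3×2π×0.2819×1) = 0.0369 K/W
R_total = 1.319 K/W
Q = ΔT/R_total = 104/1.319
Q = 78.8 W/m
T_interface = T_inner − Q·ΣR(inner→interface) = 390 − 78.8×0.5711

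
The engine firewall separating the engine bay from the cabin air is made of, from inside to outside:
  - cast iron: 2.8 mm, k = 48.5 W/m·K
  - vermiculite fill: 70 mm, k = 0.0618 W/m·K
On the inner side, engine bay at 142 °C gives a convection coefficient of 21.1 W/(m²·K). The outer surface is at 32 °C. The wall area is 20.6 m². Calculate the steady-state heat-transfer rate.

Model the wall as resistances in series:
R_inner film = 1/(h_i·A) = 1/(21.1×20.6) = 0.002301 K/W
R_cast iron = L/(kA) = 0.0028/(48.5×20.6) = 2.803×10^-6 K/W
R_vermiculite fill = L/(kA) = 0.07/(0.0618×20.6) = 0.05498 K/W
R_total = 0.05729 K/W
Q = ΔT / R_total = 110 / 0.05729

Q ≈ 1920 W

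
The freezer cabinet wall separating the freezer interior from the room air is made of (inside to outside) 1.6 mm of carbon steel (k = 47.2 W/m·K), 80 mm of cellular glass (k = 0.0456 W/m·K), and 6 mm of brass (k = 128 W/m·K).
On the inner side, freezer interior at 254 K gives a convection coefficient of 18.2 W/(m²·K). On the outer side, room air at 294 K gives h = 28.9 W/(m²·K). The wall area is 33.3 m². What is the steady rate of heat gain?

Q ≈ 722 W

Thermal resistances in series:
R_inner film = 1/(h_i·A) = 1/(18.2×33.3) = 0.00165 K/W
R_carbon steel = L/(kA) = 0.0016/(47.2×33.3) = 1.018×10^-6 K/W
R_cellular glass = L/(kA) = 0.08/(0.0456×33.3) = 0.05268 K/W
R_brass = L/(kA) = 0.006/(128×33.3) = 1.408×10^-6 K/W
R_outer film = 1/(h_o·A) = 1/(28.9×33.3) = 0.001039 K/W
R_total = 0.05538 K/W
Q = ΔT / R_total = 40 / 0.05538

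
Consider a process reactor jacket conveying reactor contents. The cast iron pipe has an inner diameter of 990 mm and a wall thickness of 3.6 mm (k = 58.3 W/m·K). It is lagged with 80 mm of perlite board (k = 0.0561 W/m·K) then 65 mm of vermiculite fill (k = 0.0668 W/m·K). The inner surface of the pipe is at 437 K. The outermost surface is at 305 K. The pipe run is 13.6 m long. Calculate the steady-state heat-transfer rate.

Per-layer cylindrical resistances, series-summed:
R_cast iron pipe wall = ln(498.6/495)/(2π×58.3×13.6) = 1.455×10^-6 K/W
R_perlite board = ln(578.6/498.6)/(2π×0.0561×13.6) = 0.03104 K/W
R_vermiculite fill = ln(643.6/578.6)/(2π×0.0668×13.6) = 0.01865 K/W
R_total = 0.04969 K/W
Q = ΔT/R_total = 132/0.04969

Q ≈ 2660 W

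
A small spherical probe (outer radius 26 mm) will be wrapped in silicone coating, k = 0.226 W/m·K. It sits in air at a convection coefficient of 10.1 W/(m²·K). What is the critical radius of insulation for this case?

For a sphere r_cr = 2k/h = 2×0.226/10.1
r_cr = 44.8 mm; since the bare radius (26 mm) is below r_cr, adding a thin layer of insulation will *increase* heat loss.

r_cr ≈ 44.8 mm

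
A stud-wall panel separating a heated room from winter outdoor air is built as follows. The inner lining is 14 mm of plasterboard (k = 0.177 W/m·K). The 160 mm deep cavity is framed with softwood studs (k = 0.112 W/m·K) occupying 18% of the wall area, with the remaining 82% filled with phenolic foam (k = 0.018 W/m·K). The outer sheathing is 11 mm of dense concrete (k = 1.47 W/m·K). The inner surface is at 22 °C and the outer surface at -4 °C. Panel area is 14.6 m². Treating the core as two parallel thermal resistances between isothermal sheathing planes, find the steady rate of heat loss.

Sheathing layers in series; stud and cavity paths in parallel between them.
R_inner = 0.014/(0.177×14.6) = 0.005418 K/W
R_stud  = 0.16/(0.112×0.18×14.6) = 0.5436 K/W
R_cav   = 0.16/(0.018×0.82×14.6) = 0.7425 K/W
1/R_core = 1/R_stud + 1/R_cav → R_core = 0.3138 K/W
R_outer = 0.011/(1.47×14.6) = 5.125×10^-4 K/W
R_total = 0.3198 K/W
Q = ΔT/R_total = 26/0.3198

Q ≈ 81.3 W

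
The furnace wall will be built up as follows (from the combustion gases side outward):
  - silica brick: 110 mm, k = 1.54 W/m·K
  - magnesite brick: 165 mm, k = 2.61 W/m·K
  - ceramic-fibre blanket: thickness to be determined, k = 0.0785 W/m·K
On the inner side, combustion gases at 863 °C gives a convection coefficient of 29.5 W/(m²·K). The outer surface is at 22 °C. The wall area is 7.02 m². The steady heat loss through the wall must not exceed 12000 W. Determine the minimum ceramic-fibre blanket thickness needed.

Using the resistance-network approach (series):
R_inner film = 1/(h_i·A) = 1/(29.5×7.02) = 0.004829 K/W
R_silica brick = L/(kA) = 0.11/(1.54×7.02) = 0.01018 K/W
R_magnesite brick = L/(kA) = 0.165/(2.61×7.02) = 0.009005 K/W
Sum of the known resistances R_other = 0.02401 K/W
Required total resistance R_tot = ΔT/Q_allow = 841/12000 = 0.07008 K/W
R_ceramic-fibre blanket = R_tot − R_other = 0.04607 K/W
L = R·k·A = 0.04607×0.0785×7.02

L ≈ 25.4 mm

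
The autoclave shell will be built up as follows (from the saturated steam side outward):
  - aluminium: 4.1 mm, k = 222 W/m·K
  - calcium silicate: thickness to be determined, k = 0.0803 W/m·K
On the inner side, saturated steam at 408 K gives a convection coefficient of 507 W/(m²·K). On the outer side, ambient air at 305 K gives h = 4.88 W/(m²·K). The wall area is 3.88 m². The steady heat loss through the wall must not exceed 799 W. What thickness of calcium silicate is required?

L ≈ 23.5 mm

Using the resistance-network approach (series):
R_inner film = 1/(h_i·A) = 1/(507×3.88) = 5.083×10^-4 K/W
R_aluminium = L/(kA) = 0.0041/(222×3.88) = 4.76×10^-6 K/W
R_outer film = 1/(h_o·A) = 1/(4.88×3.88) = 0.05281 K/W
Sum of the known resistances R_other = 0.05333 K/W
Required total resistance R_tot = ΔT/Q_allow = 103/799 = 0.1289 K/W
R_calcium silicate = R_tot − R_other = 0.07558 K/W
L = R·k·A = 0.07558×0.0803×3.88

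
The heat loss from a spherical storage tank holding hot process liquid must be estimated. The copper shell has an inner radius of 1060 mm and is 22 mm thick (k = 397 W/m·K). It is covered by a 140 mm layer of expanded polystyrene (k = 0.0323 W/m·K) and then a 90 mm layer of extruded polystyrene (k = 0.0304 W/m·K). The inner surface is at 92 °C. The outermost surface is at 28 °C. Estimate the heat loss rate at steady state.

Each spherical layer contributes R = (1/r_i − 1/r_o)/(4πk):
R_copper shell = (1/1.06 − 1/1.082)/(4π×397) = 3.845×10^-6 K/W
R_expanded polystyrene = (1/1.082 − 1/1.222)/(4π×0.0323) = 0.2609 K/W
R_extruded polystyrene = (1/1.222 − 1/1.312)/(4π×0.0304) = 0.1469 K/W
R_total = 0.4078 K/W
Q = ΔT/R_total = 64/0.4078

Q ≈ 157 W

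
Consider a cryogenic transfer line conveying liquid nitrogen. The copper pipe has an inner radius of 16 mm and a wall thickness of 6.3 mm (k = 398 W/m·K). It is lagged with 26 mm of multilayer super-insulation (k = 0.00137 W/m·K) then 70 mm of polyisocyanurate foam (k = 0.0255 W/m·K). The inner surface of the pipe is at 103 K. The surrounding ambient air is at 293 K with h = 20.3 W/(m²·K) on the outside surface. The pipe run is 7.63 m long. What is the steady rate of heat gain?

Q ≈ 15.2 W

Treating each annulus and film as a series resistance:
R_copper pipe wall = ln(22.3/16)/(2π×398×7.63) = 1.74×10^-5 K/W
R_multilayer super-insulation = ln(48.3/22.3)/(2π×0.00137×7.63) = 11.77 K/W
R_polyisocyanurate foam = ln(118.3/48.3)/(2π×0.0255×7.63) = 0.7328 K/W
R_outer film = 1/(h_o·2πr_oL) = 1/(20.3×2π×0.1183×7.63) = 0.008686 K/W
R_total = 12.51 K/W
Q = ΔT/R_total = 190/12.51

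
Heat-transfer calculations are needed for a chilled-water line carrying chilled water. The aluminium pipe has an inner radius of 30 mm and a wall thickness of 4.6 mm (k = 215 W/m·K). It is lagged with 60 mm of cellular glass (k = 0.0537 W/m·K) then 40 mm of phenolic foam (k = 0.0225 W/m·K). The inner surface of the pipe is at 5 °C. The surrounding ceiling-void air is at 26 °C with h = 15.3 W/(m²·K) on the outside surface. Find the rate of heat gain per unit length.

Radial resistances (cylindrical: R_cond = ln(r_o/r_i)/(2πkL), R_conv = 1/(h·2πrL)):
R_aluminium pipe wall = ln(34.6/30)/(2π×215×1) = 1.056×10^-4 K/W
R_cellular glass = ln(94.6/34.6)/(2π×0.0537×1) = 2.981 K/W
R_phenolic foam = ln(134.6/94.6)/(2π×0.0225×1) = 2.494 K/W
R_outer film = 1/(h_o·2πr_oL) = 1/(15.3×2π×0.1346×1) = 0.07728 K/W
R_total = 5.553 K/W
Q = ΔT/R_total = 21/5.553

q′ ≈ 3.78 W/m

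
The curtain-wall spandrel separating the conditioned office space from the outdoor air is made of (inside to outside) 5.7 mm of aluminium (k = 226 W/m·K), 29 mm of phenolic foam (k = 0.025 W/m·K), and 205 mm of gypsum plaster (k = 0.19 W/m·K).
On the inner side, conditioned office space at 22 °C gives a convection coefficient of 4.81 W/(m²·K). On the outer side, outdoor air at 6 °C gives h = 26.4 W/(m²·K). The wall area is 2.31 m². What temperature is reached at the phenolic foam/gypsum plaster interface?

T ≈ 13.2 °C

Thermal resistances in series:
R_inner film = 1/(h_i·A) = 1/(4.81×2.31) = 0.09 K/W
R_aluminium = L/(kA) = 0.0057/(226×2.31) = 1.092×10^-5 K/W
R_phenolic foam = L/(kA) = 0.029/(0.025×2.31) = 0.5022 K/W
R_gypsum plaster = L/(kA) = 0.205/(0.19×2.31) = 0.4671 K/W
R_outer film = 1/(h_o·A) = 1/(26.4×2.31) = 0.0164 K/W
R_total = 1.076 K/W;  Q = ΔT/R_total = 16/1.076 = 14.87 W
T_interface = T_inner − Q·ΣR(inner→interface) = 22 − 14.9×0.5922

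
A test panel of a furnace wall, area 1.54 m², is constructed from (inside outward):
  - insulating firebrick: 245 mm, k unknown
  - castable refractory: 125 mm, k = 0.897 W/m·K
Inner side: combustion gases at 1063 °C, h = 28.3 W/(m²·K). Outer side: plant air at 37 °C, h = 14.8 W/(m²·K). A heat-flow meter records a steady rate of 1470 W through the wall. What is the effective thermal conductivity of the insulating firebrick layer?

k ≈ 0.294 W/(m·K)

Using the resistance-network approach (series):
R_inner film = 1/(h_i·A) = 1/(28.3×1.54) = 0.02295 K/W
R_castable refractory = L/(kA) = 0.125/(0.897×1.54) = 0.09049 K/W
R_outer film = 1/(h_o·A) = 1/(14.8×1.54) = 0.04388 K/W
Sum of known resistances R_other = 0.1573 K/W
Total R = ΔT/Q = 1026/1470 = 0.698 K/W
R_insulating firebrick = R_total − R_other = 0.5406 K/W
k = L/(R·A) = 0.245/(0.5406×1.54)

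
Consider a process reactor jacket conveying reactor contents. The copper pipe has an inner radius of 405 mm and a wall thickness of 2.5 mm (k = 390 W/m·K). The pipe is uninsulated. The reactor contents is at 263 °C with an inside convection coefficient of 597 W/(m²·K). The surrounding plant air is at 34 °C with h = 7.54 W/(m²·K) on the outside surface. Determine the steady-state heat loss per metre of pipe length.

For a radial system each layer contributes R = ln(r_out/r_in)/(2πkL); films add R = 1/(hA).
R_inner film = 1/(h_i·2πr₁L) = 1/(597×2π×0.405×1) = 6.582×10^-4 K/W
R_copper pipe wall = ln(407.5/405)/(2π×390×1) = 2.511×10^-6 K/W
R_outer film = 1/(h_o·2πr_oL) = 1/(7.54×2π×0.4075×1) = 0.0518 K/W
R_total = 0.05246 K/W
Q = ΔT/R_total = 229/0.05246

q′ ≈ 4370 W/m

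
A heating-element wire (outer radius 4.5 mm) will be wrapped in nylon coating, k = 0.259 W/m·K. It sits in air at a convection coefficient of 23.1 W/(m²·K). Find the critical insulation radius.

For a cylinder r_cr = k/h = 0.259/23.1
r_cr = 11.2 mm; since the bare radius (4.5 mm) is below r_cr, adding a thin layer of insulation will *increase* heat loss.

r_cr ≈ 11.2 mm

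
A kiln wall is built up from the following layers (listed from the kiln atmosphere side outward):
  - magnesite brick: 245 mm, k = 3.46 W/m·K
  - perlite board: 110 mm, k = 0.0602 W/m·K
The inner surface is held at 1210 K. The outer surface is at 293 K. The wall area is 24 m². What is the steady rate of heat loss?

Q ≈ 11600 W

Series thermal resistances:
R_magnesite brick = L/(kA) = 0.245/(3.46×24) = 0.00295 K/W
R_perlite board = L/(kA) = 0.11/(0.0602×24) = 0.07614 K/W
R_total = 0.07909 K/W
Q = ΔT / R_total = 917 / 0.07909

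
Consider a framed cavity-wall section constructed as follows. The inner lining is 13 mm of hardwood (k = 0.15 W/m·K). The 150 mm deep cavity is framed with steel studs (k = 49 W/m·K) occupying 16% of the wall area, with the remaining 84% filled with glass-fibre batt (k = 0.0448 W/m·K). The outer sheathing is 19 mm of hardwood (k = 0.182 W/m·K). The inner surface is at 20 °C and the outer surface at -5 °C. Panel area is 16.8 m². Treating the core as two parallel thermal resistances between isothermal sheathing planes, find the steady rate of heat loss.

Sheathing layers in series; stud and cavity paths in parallel between them.
R_inner = 0.013/(0.15×16.8) = 0.005159 K/W
R_stud  = 0.15/(49×0.16×16.8) = 0.001139 K/W
R_cav   = 0.15/(0.0448×0.84×16.8) = 0.2373 K/W
1/R_core = 1/R_stud + 1/R_cav → R_core = 0.001133 K/W
R_outer = 0.019/(0.182×16.8) = 0.006214 K/W
R_total = 0.01251 K/W
Q = ΔT/R_total = 25/0.01251

Q ≈ 2000 W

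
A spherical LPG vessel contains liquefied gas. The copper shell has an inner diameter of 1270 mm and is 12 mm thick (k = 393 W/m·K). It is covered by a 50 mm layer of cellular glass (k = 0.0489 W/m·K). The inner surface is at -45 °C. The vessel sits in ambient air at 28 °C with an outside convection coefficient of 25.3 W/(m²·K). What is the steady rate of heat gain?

Each spherical layer contributes R = (1/r_i − 1/r_o)/(4πk):
R_copper shell = (1/0.635 − 1/0.647)/(4π×393) = 5.914×10^-6 K/W
R_cellular glass = (1/0.647 − 1/0.697)/(4π×0.0489) = 0.1804 K/W
R_outer film = 1/(h·4πr_o²) = 1/(25.3×4π×0.697²) = 0.006474 K/W
R_total = 0.1869 K/W
Q = ΔT/R_total = 73/0.1869

Q ≈ 391 W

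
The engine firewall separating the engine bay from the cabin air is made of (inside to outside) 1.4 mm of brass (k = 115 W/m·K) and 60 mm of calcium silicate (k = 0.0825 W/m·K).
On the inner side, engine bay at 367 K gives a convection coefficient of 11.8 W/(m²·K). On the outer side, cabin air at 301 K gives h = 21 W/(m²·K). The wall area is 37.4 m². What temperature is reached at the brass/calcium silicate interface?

Thermal resistances in series:
R_inner film = 1/(h_i·A) = 1/(11.8×37.4) = 0.002266 K/W
R_brass = L/(kA) = 0.0014/(115×37.4) = 3.255×10^-7 K/W
R_calcium silicate = L/(kA) = 0.06/(0.0825×37.4) = 0.01945 K/W
R_outer film = 1/(h_o·A) = 1/(21×37.4) = 0.001273 K/W
R_total = 0.02299 K/W;  Q = ΔT/R_total = 66/0.02299 = 2871 W
T_interface = T_inner − Q·ΣR(inner→interface) = 367 − 2870×0.002266

T ≈ 360 K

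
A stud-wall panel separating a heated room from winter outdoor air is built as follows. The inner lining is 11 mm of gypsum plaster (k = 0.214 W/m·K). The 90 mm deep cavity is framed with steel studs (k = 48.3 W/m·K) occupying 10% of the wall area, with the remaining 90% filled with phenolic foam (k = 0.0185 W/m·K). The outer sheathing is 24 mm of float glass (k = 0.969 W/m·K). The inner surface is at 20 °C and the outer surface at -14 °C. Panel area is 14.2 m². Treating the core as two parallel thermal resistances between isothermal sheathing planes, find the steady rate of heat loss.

Q ≈ 5100 W

Sheathing layers in series; stud and cavity paths in parallel between them.
R_inner = 0.011/(0.214×14.2) = 0.00362 K/W
R_stud  = 0.09/(48.3×0.1×14.2) = 0.001312 K/W
R_cav   = 0.09/(0.0185×0.9×14.2) = 0.3807 K/W
1/R_core = 1/R_stud + 1/R_cav → R_core = 0.001308 K/W
R_outer = 0.024/(0.969×14.2) = 0.001744 K/W
R_total = 0.006672 K/W
Q = ΔT/R_total = 34/0.006672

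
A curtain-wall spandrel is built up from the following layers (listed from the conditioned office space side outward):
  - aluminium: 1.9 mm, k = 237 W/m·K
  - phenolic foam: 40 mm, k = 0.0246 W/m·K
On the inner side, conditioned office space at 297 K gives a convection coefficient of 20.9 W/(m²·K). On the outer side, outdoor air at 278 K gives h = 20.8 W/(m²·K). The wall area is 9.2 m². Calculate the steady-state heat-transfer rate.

Q ≈ 102 W

Thermal resistances in series:
R_inner film = 1/(h_i·A) = 1/(20.9×9.2) = 0.005201 K/W
R_aluminium = L/(kA) = 0.0019/(237×9.2) = 8.714×10^-7 K/W
R_phenolic foam = L/(kA) = 0.04/(0.0246×9.2) = 0.1767 K/W
R_outer film = 1/(h_o·A) = 1/(20.8×9.2) = 0.005226 K/W
R_total = 0.1872 K/W
Q = ΔT / R_total = 19 / 0.1872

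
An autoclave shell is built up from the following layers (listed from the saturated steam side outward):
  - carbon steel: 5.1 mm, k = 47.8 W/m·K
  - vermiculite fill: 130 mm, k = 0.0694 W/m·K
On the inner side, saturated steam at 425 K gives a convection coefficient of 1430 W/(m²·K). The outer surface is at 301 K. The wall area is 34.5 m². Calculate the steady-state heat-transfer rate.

Q ≈ 2280 W

Series thermal resistances:
R_inner film = 1/(h_i·A) = 1/(1430×34.5) = 2.027×10^-5 K/W
R_carbon steel = L/(kA) = 0.0051/(47.8×34.5) = 3.093×10^-6 K/W
R_vermiculite fill = L/(kA) = 0.13/(0.0694×34.5) = 0.0543 K/W
R_total = 0.05432 K/W
Q = ΔT / R_total = 124 / 0.05432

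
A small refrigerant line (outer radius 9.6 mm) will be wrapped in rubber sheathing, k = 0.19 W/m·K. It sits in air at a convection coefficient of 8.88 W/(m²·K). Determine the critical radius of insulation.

For a cylinder r_cr = k/h = 0.19/8.88
r_cr = 21.4 mm; since the bare radius (9.6 mm) is below r_cr, adding a thin layer of insulation will *increase* heat loss.

r_cr ≈ 21.4 mm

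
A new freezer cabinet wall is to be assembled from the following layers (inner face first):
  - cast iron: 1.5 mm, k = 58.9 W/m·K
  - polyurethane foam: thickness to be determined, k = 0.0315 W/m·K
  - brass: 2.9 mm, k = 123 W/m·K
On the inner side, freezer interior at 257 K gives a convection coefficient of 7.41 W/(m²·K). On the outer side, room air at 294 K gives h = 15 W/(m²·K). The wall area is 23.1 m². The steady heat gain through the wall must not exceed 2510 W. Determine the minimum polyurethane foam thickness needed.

L ≈ 4.37 mm

Treating each layer as a thermal resistance in series:
R_inner film = 1/(h_i·A) = 1/(7.41×23.1) = 0.005842 K/W
R_cast iron = L/(kA) = 0.0015/(58.9×23.1) = 1.102×10^-6 K/W
R_brass = L/(kA) = 0.0029/(123×23.1) = 1.021×10^-6 K/W
R_outer film = 1/(h_o·A) = 1/(15×23.1) = 0.002886 K/W
Sum of the known resistances R_other = 0.00873 K/W
Required total resistance R_tot = ΔT/Q_allow = 37/2510 = 0.01474 K/W
R_polyurethane foam = R_tot − R_other = 0.006011 K/W
L = R·k·A = 0.006011×0.0315×23.1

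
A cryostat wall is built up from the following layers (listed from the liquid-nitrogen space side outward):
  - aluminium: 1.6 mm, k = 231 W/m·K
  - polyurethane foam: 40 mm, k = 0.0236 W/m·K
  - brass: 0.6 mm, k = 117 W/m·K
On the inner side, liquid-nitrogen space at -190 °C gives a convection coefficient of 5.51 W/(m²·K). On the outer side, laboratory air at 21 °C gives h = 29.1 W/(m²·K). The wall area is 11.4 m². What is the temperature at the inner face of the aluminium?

T ≈ -170 °C

Thermal resistances in series:
R_inner film = 1/(h_i·A) = 1/(5.51×11.4) = 0.01592 K/W
R_aluminium = L/(kA) = 0.0016/(231×11.4) = 6.076×10^-7 K/W
R_polyurethane foam = L/(kA) = 0.04/(0.0236×11.4) = 0.1487 K/W
R_brass = L/(kA) = 0.0006/(117×11.4) = 4.498×10^-7 K/W
R_outer film = 1/(h_o·A) = 1/(29.1×11.4) = 0.003014 K/W
R_total = 0.1676 K/W;  Q = ΔT/R_total = 211/0.1676 = 1259 W
T_interface = T_inner + Q·ΣR(inner→interface) = -190 + 1260×0.01592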